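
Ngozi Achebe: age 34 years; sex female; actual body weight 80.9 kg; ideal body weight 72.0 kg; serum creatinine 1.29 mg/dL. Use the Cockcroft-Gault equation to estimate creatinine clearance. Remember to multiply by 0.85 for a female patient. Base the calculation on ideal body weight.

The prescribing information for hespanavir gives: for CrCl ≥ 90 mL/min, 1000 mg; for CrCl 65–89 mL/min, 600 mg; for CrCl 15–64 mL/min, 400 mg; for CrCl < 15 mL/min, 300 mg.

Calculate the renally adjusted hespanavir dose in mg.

600 mg

CrCl = (140 − 34) × 72 / (72 × 1.29) × 0.85 = 7632.0 / 92.88 × 0.85 ≈ 69.8 mL/min
CrCl ≈ 70 mL/min → bracket 65–89 mL/min.
Dose for this bracket: 600 mg.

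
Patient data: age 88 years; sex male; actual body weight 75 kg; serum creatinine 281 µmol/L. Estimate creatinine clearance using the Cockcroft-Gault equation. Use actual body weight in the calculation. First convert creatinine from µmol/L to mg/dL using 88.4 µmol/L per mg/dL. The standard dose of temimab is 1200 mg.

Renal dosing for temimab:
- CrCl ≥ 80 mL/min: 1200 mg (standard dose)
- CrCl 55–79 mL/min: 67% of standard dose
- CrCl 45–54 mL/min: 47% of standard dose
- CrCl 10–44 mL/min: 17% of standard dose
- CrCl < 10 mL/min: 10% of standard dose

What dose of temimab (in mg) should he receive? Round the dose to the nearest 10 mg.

SCr = 281 / 88.4 = 3.179 mg/dL
CrCl = (140 − 88) × 75 / (72 × 3.179) = 3900.0 / 228.89 ≈ 17.0 mL/min
CrCl ≈ 17 mL/min → bracket 10–44 mL/min.
17% of 1200 mg = 204 mg → 200 mg

200 mg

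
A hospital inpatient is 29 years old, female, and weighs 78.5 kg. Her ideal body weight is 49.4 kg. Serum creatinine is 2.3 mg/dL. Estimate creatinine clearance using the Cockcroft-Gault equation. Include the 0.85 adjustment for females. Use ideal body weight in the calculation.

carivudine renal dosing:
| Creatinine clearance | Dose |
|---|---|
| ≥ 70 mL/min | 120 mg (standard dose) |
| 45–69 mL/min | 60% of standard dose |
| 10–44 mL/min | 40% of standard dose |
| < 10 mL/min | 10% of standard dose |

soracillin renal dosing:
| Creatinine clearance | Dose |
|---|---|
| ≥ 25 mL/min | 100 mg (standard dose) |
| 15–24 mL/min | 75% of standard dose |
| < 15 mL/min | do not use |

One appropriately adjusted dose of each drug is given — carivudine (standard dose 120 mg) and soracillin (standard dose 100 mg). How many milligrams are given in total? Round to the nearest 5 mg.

150 mg

CrCl = (140 − 29) × 49.4 / (72 × 2.3) × 0.85 = 5483.4 / 165.60 × 0.85 ≈ 28.1 mL/min
CrCl ≈ 28 mL/min.
carivudine: 10–44 mL/min → 40% of 120 mg = 48 mg.
soracillin: ≥ 25 mL/min → 100% of 100 mg = 100 mg.
Total = 48 + 100 = 148 mg.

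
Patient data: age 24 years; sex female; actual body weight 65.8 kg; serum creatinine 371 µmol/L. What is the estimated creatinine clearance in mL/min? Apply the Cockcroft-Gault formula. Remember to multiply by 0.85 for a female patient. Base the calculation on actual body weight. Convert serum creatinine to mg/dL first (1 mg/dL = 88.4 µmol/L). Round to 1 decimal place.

SCr = 371 / 88.4 = 4.197 mg/dL
CrCl = (140 − 24) × 65.8 / (72 × 4.197) × 0.85 = 7632.8 / 302.18 × 0.85 ≈ 21.5 mL/min

21.5 mL/min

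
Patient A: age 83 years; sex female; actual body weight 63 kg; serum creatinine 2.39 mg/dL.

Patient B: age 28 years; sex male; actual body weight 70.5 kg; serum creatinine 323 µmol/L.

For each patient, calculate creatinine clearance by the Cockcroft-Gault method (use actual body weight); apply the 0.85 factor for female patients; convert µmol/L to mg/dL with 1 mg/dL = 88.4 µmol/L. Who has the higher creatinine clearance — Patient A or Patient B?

Patient B

Patient A: CrCl = (140 − 83) × 63 / (72 × 2.39) × 0.85 = 3591.0 / 172.08 × 0.85 ≈ 17.7 mL/min
Patient B: SCr = 323 / 88.4 = 3.654 mg/dL
Patient B: CrCl = (140 − 28) × 70.5 / (72 × 3.654) = 7896.0 / 263.09 ≈ 30.0 mL/min
17.7 vs 30.0 mL/min → Patient B is higher.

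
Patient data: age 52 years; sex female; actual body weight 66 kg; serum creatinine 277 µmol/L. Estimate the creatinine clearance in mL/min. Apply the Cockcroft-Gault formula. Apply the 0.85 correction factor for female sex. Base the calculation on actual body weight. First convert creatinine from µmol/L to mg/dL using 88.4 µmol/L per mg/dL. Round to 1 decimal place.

21.9 mL/min

SCr = 277 / 88.4 = 3.133 mg/dL
CrCl = (140 − 52) × 66 / (72 × 3.133) × 0.85 = 5808.0 / 225.58 × 0.85 ≈ 21.9 mL/min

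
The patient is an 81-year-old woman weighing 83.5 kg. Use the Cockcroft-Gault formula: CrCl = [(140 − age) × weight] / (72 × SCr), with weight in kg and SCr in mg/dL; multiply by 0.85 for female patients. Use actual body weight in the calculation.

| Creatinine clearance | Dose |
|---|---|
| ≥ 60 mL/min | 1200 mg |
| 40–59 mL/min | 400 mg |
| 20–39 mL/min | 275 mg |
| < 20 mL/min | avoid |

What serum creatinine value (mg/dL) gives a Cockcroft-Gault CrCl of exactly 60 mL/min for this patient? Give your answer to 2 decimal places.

0.97 mg/dL

Standard dose requires CrCl ≥ 60 mL/min.
Set (140 − 81) × 83.5 × 0.85 / (72 × SCr) = 60
SCr = (140 − 81) × 83.5 × 0.85 / (72 × 60) = 0.969 mg/dL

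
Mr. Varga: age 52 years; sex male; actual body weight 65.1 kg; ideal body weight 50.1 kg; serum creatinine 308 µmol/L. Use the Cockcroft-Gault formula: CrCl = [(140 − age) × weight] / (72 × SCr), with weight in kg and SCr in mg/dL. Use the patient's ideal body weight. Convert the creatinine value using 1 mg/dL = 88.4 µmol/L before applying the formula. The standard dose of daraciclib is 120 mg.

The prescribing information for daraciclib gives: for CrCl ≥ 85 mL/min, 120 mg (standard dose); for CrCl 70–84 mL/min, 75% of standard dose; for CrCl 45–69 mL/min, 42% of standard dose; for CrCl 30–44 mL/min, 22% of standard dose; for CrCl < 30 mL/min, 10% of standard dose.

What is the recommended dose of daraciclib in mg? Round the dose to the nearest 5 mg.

SCr = 308 / 88.4 = 3.484 mg/dL
CrCl = (140 − 52) × 50.1 / (72 × 3.484) = 4408.8 / 250.85 ≈ 17.6 mL/min
CrCl ≈ 18 mL/min → bracket < 30 mL/min.
10% of 120 mg = 12 mg → 10 mg

10 mg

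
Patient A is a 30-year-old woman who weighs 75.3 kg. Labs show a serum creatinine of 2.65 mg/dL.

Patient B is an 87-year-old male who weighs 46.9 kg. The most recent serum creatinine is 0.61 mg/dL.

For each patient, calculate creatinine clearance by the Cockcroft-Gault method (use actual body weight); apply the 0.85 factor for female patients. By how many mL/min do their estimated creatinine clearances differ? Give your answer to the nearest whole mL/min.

20 mL/min

Patient A: CrCl = (140 − 30) × 75.3 / (72 × 2.65) × 0.85 = 8283.0 / 190.80 × 0.85 ≈ 36.9 mL/min
Patient B: CrCl = (140 − 87) × 46.9 / (72 × 0.61) = 2485.7 / 43.92 ≈ 56.6 mL/min
|36.9 − 56.6| = 19.7 mL/min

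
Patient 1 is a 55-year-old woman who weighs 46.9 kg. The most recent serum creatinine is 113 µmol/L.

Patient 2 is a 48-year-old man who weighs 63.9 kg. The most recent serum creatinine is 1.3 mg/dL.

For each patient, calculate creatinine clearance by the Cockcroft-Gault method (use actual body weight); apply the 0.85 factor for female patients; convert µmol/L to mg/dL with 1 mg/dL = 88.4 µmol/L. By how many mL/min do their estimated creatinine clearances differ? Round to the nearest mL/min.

26 mL/min

Patient 1: SCr = 113 / 88.4 = 1.278 mg/dL
Patient 1: CrCl = (140 − 55) × 46.9 / (72 × 1.278) × 0.85 = 3986.5 / 92.02 × 0.85 ≈ 36.8 mL/min
Patient 2: CrCl = (140 − 48) × 63.9 / (72 × 1.3) = 5878.8 / 93.60 ≈ 62.8 mL/min
|36.8 − 62.8| = 26.0 mL/min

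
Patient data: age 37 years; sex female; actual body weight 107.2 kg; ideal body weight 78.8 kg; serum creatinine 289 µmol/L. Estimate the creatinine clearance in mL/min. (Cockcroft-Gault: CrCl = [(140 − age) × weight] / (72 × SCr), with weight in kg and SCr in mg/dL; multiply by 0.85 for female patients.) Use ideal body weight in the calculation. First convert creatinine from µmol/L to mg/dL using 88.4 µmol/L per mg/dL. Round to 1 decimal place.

SCr = 289 / 88.4 = 3.269 mg/dL
CrCl = (140 − 37) × 78.8 / (72 × 3.269) × 0.85 = 8116.4 / 235.37 × 0.85 ≈ 29.3 mL/min

29.3 mL/min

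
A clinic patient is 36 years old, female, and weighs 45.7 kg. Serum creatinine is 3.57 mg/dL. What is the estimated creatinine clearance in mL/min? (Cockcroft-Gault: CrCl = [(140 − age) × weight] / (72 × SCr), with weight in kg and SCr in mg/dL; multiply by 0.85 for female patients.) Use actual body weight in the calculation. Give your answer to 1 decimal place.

15.7 mL/min

CrCl = (140 − 36) × 45.7 / (72 × 3.57) × 0.85 = 4752.8 / 257.04 × 0.85 ≈ 15.7 mL/min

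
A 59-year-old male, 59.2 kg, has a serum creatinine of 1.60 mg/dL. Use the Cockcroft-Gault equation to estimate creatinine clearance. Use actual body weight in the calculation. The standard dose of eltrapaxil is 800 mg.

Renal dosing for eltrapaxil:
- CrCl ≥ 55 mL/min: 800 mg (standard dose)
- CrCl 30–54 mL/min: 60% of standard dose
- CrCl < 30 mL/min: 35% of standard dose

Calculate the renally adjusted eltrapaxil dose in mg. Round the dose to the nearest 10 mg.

480 mg

CrCl = (140 − 59) × 59.2 / (72 × 1.6) = 4795.2 / 115.20 ≈ 41.6 mL/min
CrCl ≈ 42 mL/min → bracket 30–54 mL/min.
60% of 800 mg = 480 mg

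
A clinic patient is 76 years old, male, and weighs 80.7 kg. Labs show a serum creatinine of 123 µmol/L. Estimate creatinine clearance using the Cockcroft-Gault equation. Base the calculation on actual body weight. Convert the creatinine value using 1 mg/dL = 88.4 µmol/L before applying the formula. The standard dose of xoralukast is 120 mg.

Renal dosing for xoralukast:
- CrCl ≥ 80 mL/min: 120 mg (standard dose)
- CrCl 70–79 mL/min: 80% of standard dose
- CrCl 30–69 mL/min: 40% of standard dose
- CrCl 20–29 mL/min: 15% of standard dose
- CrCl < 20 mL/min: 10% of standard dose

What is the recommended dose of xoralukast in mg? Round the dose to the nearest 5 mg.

50 mg

SCr = 123 / 88.4 = 1.391 mg/dL
CrCl = (140 − 76) × 80.7 / (72 × 1.391) = 5164.8 / 100.15 ≈ 51.6 mL/min
CrCl ≈ 52 mL/min → bracket 30–69 mL/min.
40% of 120 mg = 48 mg → 50 mg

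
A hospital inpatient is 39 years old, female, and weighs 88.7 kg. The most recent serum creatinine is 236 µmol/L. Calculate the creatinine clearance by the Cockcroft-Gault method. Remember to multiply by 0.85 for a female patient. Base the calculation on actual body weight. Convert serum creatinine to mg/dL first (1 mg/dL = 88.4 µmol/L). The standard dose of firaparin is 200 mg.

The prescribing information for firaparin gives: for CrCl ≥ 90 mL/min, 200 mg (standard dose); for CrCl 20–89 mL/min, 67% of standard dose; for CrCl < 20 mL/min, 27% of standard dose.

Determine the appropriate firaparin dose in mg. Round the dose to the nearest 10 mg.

130 mg

SCr = 236 / 88.4 = 2.67 mg/dL
CrCl = (140 − 39) × 88.7 / (72 × 2.67) × 0.85 = 8958.7 / 192.24 × 0.85 ≈ 39.6 mL/min
CrCl ≈ 40 mL/min → bracket 20–89 mL/min.
67% of 200 mg = 134 mg → 130 mg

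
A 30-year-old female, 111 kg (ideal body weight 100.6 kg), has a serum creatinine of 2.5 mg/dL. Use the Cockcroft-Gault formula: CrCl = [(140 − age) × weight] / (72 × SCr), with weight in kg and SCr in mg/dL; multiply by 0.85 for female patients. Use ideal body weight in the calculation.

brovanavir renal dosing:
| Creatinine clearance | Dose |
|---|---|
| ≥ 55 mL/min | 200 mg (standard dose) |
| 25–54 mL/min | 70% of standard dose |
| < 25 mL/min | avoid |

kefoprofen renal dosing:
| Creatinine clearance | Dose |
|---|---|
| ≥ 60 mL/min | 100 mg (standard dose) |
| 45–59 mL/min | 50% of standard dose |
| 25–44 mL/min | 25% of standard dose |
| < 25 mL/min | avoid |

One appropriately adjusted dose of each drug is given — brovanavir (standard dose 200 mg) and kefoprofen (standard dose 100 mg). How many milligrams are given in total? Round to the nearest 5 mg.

190 mg

CrCl = (140 − 30) × 100.6 / (72 × 2.5) × 0.85 = 11066.0 / 180.00 × 0.85 ≈ 52.3 mL/min
CrCl ≈ 52 mL/min.
brovanavir: 25–54 mL/min → 70% of 200 mg = 140 mg.
kefoprofen: 45–59 mL/min → 50% of 100 mg = 50 mg.
Total = 140 + 50 = 190 mg.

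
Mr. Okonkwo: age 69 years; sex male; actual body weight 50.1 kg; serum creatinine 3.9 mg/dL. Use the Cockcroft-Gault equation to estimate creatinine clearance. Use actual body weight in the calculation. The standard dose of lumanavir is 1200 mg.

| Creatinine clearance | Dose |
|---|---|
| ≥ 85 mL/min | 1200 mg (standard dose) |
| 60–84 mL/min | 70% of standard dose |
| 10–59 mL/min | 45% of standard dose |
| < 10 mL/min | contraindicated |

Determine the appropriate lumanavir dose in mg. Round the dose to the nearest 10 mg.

540 mg

CrCl = (140 − 69) × 50.1 / (72 × 3.9) = 3557.1 / 280.80 ≈ 12.7 mL/min
CrCl ≈ 13 mL/min → bracket 10–59 mL/min.
45% of 1200 mg = 540 mg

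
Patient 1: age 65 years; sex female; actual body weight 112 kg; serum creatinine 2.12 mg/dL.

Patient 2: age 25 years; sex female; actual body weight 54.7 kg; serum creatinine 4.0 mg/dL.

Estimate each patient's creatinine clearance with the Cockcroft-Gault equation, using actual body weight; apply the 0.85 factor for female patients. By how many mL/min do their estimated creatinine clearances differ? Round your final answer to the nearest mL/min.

Patient 1: CrCl = (140 − 65) × 112 / (72 × 2.12) × 0.85 = 8400.0 / 152.64 × 0.85 ≈ 46.8 mL/min
Patient 2: CrCl = (140 − 25) × 54.7 / (72 × 4) × 0.85 = 6290.5 / 288.00 × 0.85 ≈ 18.6 mL/min
|46.8 − 18.6| = 28.2 mL/min

28 mL/min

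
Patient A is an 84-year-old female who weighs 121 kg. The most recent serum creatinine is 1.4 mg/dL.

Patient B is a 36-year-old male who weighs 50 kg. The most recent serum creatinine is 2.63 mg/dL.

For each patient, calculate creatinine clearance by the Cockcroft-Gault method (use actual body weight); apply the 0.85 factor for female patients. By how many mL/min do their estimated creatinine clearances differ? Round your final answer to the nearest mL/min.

Patient A: CrCl = (140 − 84) × 121 / (72 × 1.4) × 0.85 = 6776.0 / 100.80 × 0.85 ≈ 57.1 mL/min
Patient B: CrCl = (140 − 36) × 50 / (72 × 2.63) = 5200.0 / 189.36 ≈ 27.5 mL/min
|57.1 − 27.5| = 29.6 mL/min

30 mL/min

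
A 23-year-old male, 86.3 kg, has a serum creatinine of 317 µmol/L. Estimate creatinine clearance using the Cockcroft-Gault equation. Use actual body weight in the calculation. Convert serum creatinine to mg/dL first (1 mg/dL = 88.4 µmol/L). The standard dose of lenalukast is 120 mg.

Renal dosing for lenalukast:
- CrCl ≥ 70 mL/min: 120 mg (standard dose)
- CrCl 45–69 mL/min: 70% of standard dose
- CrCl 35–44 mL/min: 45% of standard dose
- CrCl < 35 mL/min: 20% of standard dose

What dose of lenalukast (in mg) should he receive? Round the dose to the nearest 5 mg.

SCr = 317 / 88.4 = 3.586 mg/dL
CrCl = (140 − 23) × 86.3 / (72 × 3.586) = 10097.1 / 258.19 ≈ 39.1 mL/min
CrCl ≈ 39 mL/min → bracket 35–44 mL/min.
45% of 120 mg = 54 mg → 55 mg

55 mg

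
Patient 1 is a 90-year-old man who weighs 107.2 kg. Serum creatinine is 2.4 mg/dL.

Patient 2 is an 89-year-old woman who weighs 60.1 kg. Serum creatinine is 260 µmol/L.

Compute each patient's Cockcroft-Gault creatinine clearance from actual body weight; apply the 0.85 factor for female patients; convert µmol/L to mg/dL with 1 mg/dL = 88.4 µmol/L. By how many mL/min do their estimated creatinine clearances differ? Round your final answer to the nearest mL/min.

Patient 1: CrCl = (140 − 90) × 107.2 / (72 × 2.4) = 5360.0 / 172.80 ≈ 31.0 mL/min
Patient 2: SCr = 260 / 88.4 = 2.941 mg/dL
Patient 2: CrCl = (140 − 89) × 60.1 / (72 × 2.941) × 0.85 = 3065.1 / 211.75 × 0.85 ≈ 12.3 mL/min
|31.0 − 12.3| = 18.7 mL/min

19 mL/min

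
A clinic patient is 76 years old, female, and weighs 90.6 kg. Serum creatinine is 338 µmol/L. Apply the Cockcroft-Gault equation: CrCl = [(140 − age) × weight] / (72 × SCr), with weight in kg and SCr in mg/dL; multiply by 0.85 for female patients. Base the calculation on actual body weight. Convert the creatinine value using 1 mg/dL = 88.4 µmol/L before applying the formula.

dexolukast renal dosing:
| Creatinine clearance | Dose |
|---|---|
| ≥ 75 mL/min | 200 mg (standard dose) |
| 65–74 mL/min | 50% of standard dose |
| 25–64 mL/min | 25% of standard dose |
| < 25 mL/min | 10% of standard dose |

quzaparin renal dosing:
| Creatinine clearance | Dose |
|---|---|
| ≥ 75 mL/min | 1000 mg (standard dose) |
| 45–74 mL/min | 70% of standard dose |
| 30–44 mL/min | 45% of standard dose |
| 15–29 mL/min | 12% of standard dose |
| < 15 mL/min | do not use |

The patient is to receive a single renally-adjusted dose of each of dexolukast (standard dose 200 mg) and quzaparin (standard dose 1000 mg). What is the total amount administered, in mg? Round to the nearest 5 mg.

SCr = 338 / 88.4 = 3.824 mg/dL
CrCl = (140 − 76) × 90.6 / (72 × 3.824) × 0.85 = 5798.4 / 275.33 × 0.85 ≈ 17.9 mL/min
CrCl ≈ 18 mL/min.
dexolukast: < 25 mL/min → 10% of 200 mg = 20 mg.
quzaparin: 15–29 mL/min → 12% of 1000 mg = 120 mg.
Total = 20 + 120 = 140 mg.

140 mg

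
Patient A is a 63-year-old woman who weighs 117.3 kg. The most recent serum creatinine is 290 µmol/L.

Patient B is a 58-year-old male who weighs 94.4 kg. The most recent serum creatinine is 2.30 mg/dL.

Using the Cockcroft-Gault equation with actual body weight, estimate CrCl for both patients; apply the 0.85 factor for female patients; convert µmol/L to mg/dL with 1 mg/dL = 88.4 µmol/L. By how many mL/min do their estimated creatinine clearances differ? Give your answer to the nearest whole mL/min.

Patient A: SCr = 290 / 88.4 = 3.281 mg/dL
Patient A: CrCl = (140 − 63) × 117.3 / (72 × 3.281) × 0.85 = 9032.1 / 236.23 × 0.85 ≈ 32.5 mL/min
Patient B: CrCl = (140 − 58) × 94.4 / (72 × 2.3) = 7740.8 / 165.60 ≈ 46.7 mL/min
|32.5 − 46.7| = 14.2 mL/min

14 mL/min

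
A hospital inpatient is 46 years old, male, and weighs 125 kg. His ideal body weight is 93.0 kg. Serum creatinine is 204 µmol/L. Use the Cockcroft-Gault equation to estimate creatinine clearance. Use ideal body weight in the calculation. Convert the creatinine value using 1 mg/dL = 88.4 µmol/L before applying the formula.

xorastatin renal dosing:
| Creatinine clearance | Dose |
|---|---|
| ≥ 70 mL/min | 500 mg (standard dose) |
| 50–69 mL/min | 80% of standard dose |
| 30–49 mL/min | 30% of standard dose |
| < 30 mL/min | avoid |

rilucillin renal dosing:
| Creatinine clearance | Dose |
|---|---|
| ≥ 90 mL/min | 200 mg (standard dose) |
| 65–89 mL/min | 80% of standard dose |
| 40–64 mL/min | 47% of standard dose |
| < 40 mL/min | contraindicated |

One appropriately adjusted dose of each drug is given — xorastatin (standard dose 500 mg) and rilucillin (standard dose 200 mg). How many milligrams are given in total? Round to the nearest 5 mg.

495 mg

SCr = 204 / 88.4 = 2.308 mg/dL
CrCl = (140 − 46) × 93 / (72 × 2.308) = 8742.0 / 166.18 ≈ 52.6 mL/min
CrCl ≈ 53 mL/min.
xorastatin: 50–69 mL/min → 80% of 500 mg = 400 mg.
rilucillin: 40–64 mL/min → 47% of 200 mg = 94 mg.
Total = 400 + 94 = 494 mg.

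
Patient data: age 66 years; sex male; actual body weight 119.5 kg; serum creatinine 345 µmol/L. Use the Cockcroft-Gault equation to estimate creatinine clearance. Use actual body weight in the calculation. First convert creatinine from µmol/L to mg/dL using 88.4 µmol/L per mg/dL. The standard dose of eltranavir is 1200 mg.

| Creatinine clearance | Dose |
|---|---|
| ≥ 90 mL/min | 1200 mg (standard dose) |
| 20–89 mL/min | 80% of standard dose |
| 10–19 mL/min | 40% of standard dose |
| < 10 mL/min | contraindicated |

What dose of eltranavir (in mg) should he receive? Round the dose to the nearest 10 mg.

SCr = 345 / 88.4 = 3.903 mg/dL
CrCl = (140 − 66) × 119.5 / (72 × 3.903) = 8843.0 / 281.02 ≈ 31.5 mL/min
CrCl ≈ 31 mL/min → bracket 20–89 mL/min.
80% of 1200 mg = 960 mg

960 mg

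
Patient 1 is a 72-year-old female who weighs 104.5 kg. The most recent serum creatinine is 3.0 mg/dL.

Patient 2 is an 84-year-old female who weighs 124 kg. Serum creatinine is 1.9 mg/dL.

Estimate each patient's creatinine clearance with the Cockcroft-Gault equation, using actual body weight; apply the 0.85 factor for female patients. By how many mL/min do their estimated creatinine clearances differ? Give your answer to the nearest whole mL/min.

15 mL/min

Patient 1: CrCl = (140 − 72) × 104.5 / (72 × 3) × 0.85 = 7106.0 / 216.00 × 0.85 ≈ 28.0 mL/min
Patient 2: CrCl = (140 − 84) × 124 / (72 × 1.9) × 0.85 = 6944.0 / 136.80 × 0.85 ≈ 43.1 mL/min
|28.0 − 43.1| = 15.1 mL/min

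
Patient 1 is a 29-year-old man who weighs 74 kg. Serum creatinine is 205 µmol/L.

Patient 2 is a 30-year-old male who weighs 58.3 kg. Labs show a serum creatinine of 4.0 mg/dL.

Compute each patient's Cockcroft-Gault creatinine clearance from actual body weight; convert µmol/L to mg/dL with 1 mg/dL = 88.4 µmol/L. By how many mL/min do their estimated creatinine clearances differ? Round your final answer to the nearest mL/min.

Patient 1: SCr = 205 / 88.4 = 2.319 mg/dL
Patient 1: CrCl = (140 − 29) × 74 / (72 × 2.319) = 8214.0 / 166.97 ≈ 49.2 mL/min
Patient 2: CrCl = (140 − 30) × 58.3 / (72 × 4) = 6413.0 / 288.00 ≈ 22.3 mL/min
|49.2 − 22.3| = 26.9 mL/min

27 mL/min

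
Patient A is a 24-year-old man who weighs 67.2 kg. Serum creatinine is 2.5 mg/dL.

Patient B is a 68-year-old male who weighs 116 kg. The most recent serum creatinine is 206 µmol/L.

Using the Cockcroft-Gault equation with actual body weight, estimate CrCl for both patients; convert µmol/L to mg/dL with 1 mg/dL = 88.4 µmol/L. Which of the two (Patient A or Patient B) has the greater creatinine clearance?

Patient B

Patient A: CrCl = (140 − 24) × 67.2 / (72 × 2.5) = 7795.2 / 180.00 ≈ 43.3 mL/min
Patient B: SCr = 206 / 88.4 = 2.33 mg/dL
Patient B: CrCl = (140 − 68) × 116 / (72 × 2.33) = 8352.0 / 167.76 ≈ 49.8 mL/min
43.3 vs 49.8 mL/min → Patient B is higher.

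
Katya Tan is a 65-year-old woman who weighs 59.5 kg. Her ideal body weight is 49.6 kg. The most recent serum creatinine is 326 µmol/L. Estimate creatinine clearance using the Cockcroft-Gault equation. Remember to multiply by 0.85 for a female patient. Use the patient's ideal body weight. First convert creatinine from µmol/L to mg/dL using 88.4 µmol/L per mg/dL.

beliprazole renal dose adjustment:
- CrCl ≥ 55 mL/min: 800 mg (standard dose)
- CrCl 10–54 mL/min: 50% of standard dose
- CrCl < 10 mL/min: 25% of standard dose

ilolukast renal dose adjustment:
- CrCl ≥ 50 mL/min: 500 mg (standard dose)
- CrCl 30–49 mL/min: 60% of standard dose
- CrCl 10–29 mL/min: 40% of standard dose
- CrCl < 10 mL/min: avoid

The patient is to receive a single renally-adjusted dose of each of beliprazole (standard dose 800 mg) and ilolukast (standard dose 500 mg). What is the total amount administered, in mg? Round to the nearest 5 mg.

SCr = 326 / 88.4 = 3.688 mg/dL
CrCl = (140 − 65) × 49.6 / (72 × 3.688) × 0.85 = 3720.0 / 265.54 × 0.85 ≈ 11.9 mL/min
CrCl ≈ 12 mL/min.
beliprazole: 10–54 mL/min → 50% of 800 mg = 400 mg.
ilolukast: 10–29 mL/min → 40% of 500 mg = 200 mg.
Total = 400 + 200 = 600 mg.

600 mg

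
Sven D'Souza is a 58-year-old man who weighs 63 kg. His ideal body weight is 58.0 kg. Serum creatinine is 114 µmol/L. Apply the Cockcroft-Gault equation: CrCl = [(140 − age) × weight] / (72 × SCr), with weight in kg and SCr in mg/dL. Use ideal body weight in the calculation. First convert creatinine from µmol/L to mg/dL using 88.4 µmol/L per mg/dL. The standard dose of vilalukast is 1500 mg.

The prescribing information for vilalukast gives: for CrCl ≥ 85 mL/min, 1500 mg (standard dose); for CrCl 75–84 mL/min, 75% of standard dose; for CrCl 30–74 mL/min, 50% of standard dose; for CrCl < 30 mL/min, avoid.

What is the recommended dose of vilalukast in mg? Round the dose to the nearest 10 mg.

SCr = 114 / 88.4 = 1.29 mg/dL
CrCl = (140 − 58) × 58 / (72 × 1.29) = 4756.0 / 92.88 ≈ 51.2 mL/min
CrCl ≈ 51 mL/min → bracket 30–74 mL/min.
50% of 1500 mg = 750 mg

750 mg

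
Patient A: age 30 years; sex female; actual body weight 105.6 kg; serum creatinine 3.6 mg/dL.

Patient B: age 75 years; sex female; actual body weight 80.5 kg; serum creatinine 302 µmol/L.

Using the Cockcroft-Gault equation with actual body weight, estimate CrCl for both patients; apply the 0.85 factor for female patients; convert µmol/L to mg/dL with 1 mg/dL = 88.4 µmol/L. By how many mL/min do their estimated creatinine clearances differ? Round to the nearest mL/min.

20 mL/min

Patient A: CrCl = (140 − 30) × 105.6 / (72 × 3.6) × 0.85 = 11616.0 / 259.20 × 0.85 ≈ 38.1 mL/min
Patient B: SCr = 302 / 88.4 = 3.416 mg/dL
Patient B: CrCl = (140 − 75) × 80.5 / (72 × 3.416) × 0.85 = 5232.5 / 245.95 × 0.85 ≈ 18.1 mL/min
|38.1 − 18.1| = 20.0 mL/min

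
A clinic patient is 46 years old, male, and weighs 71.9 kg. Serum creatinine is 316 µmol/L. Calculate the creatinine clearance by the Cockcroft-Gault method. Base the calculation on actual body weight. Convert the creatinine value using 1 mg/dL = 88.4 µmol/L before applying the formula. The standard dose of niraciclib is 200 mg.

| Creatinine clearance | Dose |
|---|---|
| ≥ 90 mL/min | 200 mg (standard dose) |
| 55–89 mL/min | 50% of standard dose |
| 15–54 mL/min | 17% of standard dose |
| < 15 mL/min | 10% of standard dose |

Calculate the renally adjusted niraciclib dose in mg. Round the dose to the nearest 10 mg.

SCr = 316 / 88.4 = 3.575 mg/dL
CrCl = (140 − 46) × 71.9 / (72 × 3.575) = 6758.6 / 257.40 ≈ 26.3 mL/min
CrCl ≈ 26 mL/min → bracket 15–54 mL/min.
17% of 200 mg = 34 mg → 30 mg

30 mg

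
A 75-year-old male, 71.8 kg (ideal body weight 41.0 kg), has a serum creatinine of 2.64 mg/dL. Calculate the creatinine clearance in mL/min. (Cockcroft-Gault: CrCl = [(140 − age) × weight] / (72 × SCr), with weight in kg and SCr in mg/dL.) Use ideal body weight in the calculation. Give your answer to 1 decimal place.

14.0 mL/min

CrCl = (140 − 75) × 41 / (72 × 2.64) = 2665.0 / 190.08 ≈ 14.0 mL/min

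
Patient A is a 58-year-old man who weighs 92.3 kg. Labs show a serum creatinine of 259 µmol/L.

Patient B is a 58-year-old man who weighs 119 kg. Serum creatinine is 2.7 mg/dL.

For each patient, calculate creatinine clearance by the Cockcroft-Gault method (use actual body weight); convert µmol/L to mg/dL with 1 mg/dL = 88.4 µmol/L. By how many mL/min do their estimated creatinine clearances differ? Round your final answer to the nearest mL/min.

14 mL/min

Patient A: SCr = 259 / 88.4 = 2.93 mg/dL
Patient A: CrCl = (140 − 58) × 92.3 / (72 × 2.93) = 7568.6 / 210.96 ≈ 35.9 mL/min
Patient B: CrCl = (140 − 58) × 119 / (72 × 2.7) = 9758.0 / 194.40 ≈ 50.2 mL/min
|35.9 − 50.2| = 14.3 mL/min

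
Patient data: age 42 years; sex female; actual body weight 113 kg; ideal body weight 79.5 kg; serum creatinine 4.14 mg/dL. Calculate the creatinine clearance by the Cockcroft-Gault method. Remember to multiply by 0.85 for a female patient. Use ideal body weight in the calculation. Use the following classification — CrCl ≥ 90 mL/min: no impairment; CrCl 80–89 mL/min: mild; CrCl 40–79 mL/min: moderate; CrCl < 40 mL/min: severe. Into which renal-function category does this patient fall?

CrCl = (140 − 42) × 79.5 / (72 × 4.14) × 0.85 = 7791.0 / 298.08 × 0.85 ≈ 22.2 mL/min
22 mL/min falls in the 'severe' range.

severe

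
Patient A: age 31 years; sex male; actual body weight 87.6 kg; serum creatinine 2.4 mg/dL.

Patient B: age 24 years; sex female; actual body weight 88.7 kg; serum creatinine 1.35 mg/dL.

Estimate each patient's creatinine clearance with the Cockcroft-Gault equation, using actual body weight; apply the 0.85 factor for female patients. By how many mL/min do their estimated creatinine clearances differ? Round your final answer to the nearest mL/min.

35 mL/min

Patient A: CrCl = (140 − 31) × 87.6 / (72 × 2.4) = 9548.4 / 172.80 ≈ 55.3 mL/min
Patient B: CrCl = (140 − 24) × 88.7 / (72 × 1.35) × 0.85 = 10289.2 / 97.20 × 0.85 ≈ 90.0 mL/min
|55.3 − 90.0| = 34.7 mL/min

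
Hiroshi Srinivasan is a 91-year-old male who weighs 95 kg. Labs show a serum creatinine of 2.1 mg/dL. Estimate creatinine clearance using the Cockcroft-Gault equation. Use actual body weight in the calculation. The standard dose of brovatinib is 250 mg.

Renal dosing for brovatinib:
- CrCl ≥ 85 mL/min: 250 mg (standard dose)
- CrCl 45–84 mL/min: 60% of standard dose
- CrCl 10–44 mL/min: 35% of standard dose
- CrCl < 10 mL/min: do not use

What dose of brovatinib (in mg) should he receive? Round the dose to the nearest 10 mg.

90 mg

CrCl = (140 − 91) × 95 / (72 × 2.1) = 4655.0 / 151.20 ≈ 30.8 mL/min
CrCl ≈ 31 mL/min → bracket 10–44 mL/min.
35% of 250 mg = 87.5 mg → 90 mg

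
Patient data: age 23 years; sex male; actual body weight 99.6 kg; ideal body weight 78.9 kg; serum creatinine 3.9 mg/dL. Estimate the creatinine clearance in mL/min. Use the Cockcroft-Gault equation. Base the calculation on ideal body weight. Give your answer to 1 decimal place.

CrCl = (140 − 23) × 78.9 / (72 × 3.9) = 9231.3 / 280.80 ≈ 32.9 mL/min

32.9 mL/min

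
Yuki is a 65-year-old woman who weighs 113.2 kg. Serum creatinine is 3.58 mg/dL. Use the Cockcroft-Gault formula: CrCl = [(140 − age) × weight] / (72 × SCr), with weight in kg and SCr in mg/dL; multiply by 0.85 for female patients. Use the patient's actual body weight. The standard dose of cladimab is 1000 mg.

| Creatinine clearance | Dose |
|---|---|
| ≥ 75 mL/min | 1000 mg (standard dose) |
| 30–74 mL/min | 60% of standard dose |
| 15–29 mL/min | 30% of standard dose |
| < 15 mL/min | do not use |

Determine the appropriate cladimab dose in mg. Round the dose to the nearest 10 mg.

CrCl = (140 − 65) × 113.2 / (72 × 3.58) × 0.85 = 8490.0 / 257.76 × 0.85 ≈ 28.0 mL/min
CrCl ≈ 28 mL/min → bracket 15–29 mL/min.
30% of 1000 mg = 300 mg

300 mg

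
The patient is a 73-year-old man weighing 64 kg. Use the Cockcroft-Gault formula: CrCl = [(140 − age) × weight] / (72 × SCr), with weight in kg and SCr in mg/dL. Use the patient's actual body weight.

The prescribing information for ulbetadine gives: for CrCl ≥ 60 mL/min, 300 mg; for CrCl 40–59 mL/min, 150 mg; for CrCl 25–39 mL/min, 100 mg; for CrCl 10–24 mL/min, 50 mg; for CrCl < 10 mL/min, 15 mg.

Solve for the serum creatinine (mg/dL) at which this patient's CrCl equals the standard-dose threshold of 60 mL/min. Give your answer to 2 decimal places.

0.99 mg/dL

Standard dose requires CrCl ≥ 60 mL/min.
Set (140 − 73) × 64 / (72 × SCr) = 60
SCr = (140 − 73) × 64 / (72 × 60) = 0.993 mg/dL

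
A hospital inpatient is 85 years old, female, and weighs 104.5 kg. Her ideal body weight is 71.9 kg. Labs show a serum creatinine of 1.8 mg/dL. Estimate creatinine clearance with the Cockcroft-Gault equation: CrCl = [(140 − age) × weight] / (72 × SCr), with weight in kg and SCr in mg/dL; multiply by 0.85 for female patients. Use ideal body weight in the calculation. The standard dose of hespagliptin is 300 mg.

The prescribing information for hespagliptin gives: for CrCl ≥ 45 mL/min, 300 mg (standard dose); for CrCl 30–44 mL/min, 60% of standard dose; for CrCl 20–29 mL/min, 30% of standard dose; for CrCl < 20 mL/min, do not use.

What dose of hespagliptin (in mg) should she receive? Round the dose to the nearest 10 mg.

CrCl = (140 − 85) × 71.9 / (72 × 1.8) × 0.85 = 3954.5 / 129.60 × 0.85 ≈ 25.9 mL/min
CrCl ≈ 26 mL/min → bracket 20–29 mL/min.
30% of 300 mg = 90 mg

90 mg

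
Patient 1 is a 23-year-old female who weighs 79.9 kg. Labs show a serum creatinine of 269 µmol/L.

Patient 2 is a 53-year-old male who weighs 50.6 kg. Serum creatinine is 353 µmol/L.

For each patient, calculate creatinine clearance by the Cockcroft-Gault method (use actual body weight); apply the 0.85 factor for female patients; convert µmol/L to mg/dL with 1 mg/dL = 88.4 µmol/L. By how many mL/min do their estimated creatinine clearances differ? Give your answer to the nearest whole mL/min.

21 mL/min

Patient 1: SCr = 269 / 88.4 = 3.043 mg/dL
Patient 1: CrCl = (140 − 23) × 79.9 / (72 × 3.043) × 0.85 = 9348.3 / 219.10 × 0.85 ≈ 36.3 mL/min
Patient 2: SCr = 353 / 88.4 = 3.993 mg/dL
Patient 2: CrCl = (140 − 53) × 50.6 / (72 × 3.993) = 4402.2 / 287.50 ≈ 15.3 mL/min
|36.3 − 15.3| = 21.0 mL/min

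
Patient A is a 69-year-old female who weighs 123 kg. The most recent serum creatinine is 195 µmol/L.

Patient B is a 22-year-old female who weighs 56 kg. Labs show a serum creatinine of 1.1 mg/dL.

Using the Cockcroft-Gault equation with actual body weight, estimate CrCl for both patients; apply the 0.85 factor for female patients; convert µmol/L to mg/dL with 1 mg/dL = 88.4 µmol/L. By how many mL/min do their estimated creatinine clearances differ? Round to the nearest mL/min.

24 mL/min

Patient A: SCr = 195 / 88.4 = 2.206 mg/dL
Patient A: CrCl = (140 − 69) × 123 / (72 × 2.206) × 0.85 = 8733.0 / 158.83 × 0.85 ≈ 46.7 mL/min
Patient B: CrCl = (140 − 22) × 56 / (72 × 1.1) × 0.85 = 6608.0 / 79.20 × 0.85 ≈ 70.9 mL/min
|46.7 − 70.9| = 24.2 mL/min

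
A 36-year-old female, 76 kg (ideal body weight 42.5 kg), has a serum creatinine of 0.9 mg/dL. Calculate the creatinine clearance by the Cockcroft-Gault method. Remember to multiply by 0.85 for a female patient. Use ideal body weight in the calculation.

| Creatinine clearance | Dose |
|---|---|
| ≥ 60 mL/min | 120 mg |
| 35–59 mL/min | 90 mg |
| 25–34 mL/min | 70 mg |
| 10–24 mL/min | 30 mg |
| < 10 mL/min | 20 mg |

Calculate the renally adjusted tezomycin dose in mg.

CrCl = (140 − 36) × 42.5 / (72 × 0.9) × 0.85 = 4420.0 / 64.80 × 0.85 ≈ 58.0 mL/min
CrCl ≈ 58 mL/min → bracket 35–59 mL/min.
Dose for this bracket: 90 mg.

90 mg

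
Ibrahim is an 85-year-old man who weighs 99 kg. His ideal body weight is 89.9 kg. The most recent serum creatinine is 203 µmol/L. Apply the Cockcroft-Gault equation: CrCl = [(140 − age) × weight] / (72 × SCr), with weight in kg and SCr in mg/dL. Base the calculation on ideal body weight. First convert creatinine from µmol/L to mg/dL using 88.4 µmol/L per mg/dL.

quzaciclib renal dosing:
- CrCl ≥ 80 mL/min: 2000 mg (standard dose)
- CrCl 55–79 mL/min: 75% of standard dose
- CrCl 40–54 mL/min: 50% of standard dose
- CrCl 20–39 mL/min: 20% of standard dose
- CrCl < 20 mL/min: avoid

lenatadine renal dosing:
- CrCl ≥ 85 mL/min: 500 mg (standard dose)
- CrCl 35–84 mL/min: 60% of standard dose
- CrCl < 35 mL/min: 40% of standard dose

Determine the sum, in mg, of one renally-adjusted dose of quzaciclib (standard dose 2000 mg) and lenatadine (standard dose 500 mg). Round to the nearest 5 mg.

600 mg

SCr = 203 / 88.4 = 2.296 mg/dL
CrCl = (140 − 85) × 89.9 / (72 × 2.296) = 4944.5 / 165.31 ≈ 29.9 mL/min
CrCl ≈ 30 mL/min.
quzaciclib: 20–39 mL/min → 20% of 2000 mg = 400 mg.
lenatadine: < 35 mL/min → 40% of 500 mg = 200 mg.
Total = 400 + 200 = 600 mg.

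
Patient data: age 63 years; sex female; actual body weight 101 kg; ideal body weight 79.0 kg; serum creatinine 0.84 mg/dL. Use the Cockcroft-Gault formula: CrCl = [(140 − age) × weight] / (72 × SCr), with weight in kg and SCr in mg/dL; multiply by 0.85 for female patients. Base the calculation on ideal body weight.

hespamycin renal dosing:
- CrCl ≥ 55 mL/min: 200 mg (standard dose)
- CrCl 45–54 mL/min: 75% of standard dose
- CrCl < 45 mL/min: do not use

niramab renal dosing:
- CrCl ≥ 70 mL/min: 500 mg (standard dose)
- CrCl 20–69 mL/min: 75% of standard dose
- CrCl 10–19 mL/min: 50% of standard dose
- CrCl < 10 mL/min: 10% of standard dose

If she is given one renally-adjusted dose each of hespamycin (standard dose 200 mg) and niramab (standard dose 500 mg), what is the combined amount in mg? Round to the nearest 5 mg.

700 mg

CrCl = (140 − 63) × 79 / (72 × 0.84) × 0.85 = 6083.0 / 60.48 × 0.85 ≈ 85.5 mL/min
CrCl ≈ 85 mL/min.
hespamycin: ≥ 55 mL/min → 100% of 200 mg = 200 mg.
niramab: ≥ 70 mL/min → 100% of 500 mg = 500 mg.
Total = 200 + 500 = 700 mg.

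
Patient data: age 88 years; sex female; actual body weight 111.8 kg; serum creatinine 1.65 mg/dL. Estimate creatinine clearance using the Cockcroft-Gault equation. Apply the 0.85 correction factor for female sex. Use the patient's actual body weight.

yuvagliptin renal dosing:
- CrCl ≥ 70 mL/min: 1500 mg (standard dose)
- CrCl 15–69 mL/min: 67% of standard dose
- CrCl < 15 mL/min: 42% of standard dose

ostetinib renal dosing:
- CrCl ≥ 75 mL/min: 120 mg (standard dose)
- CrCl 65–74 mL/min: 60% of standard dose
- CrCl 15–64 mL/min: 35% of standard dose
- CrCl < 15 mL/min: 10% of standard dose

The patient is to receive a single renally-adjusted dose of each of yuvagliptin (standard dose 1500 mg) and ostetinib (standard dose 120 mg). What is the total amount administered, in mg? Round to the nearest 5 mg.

CrCl = (140 − 88) × 111.8 / (72 × 1.65) × 0.85 = 5813.6 / 118.80 × 0.85 ≈ 41.6 mL/min
CrCl ≈ 42 mL/min.
yuvagliptin: 15–69 mL/min → 67% of 1500 mg = 1005 mg.
ostetinib: 15–64 mL/min → 35% of 120 mg = 42 mg.
Total = 1005 + 42 = 1047 mg.

1045 mg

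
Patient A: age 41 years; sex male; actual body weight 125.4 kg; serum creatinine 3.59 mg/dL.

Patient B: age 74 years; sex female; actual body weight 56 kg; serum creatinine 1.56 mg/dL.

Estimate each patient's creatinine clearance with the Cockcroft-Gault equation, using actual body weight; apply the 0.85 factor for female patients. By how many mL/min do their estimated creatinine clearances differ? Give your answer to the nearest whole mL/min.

Patient A: CrCl = (140 − 41) × 125.4 / (72 × 3.59) = 12414.6 / 258.48 ≈ 48.0 mL/min
Patient B: CrCl = (140 − 74) × 56 / (72 × 1.56) × 0.85 = 3696.0 / 112.32 × 0.85 ≈ 28.0 mL/min
|48.0 − 28.0| = 20.0 mL/min

20 mL/min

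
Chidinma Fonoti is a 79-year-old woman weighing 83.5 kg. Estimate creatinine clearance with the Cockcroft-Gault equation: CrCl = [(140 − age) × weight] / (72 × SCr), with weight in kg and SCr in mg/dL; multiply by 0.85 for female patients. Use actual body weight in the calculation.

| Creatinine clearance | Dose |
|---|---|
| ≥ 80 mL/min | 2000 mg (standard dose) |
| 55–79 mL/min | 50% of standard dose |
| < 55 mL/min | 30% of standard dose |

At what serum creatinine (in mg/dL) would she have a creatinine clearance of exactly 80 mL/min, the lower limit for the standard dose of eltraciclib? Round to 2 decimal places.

0.75 mg/dL

Standard dose requires CrCl ≥ 80 mL/min.
Set (140 − 79) × 83.5 × 0.85 / (72 × SCr) = 80
SCr = (140 − 79) × 83.5 × 0.85 / (72 × 80) = 0.752 mg/dL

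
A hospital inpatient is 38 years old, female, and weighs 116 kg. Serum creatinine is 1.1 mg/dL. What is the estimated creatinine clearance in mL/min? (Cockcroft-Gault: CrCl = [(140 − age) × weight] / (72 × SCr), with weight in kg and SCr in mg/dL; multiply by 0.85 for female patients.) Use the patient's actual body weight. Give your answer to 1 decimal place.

CrCl = (140 − 38) × 116 / (72 × 1.1) × 0.85 = 11832.0 / 79.20 × 0.85 ≈ 127.0 mL/min

127.0 mL/min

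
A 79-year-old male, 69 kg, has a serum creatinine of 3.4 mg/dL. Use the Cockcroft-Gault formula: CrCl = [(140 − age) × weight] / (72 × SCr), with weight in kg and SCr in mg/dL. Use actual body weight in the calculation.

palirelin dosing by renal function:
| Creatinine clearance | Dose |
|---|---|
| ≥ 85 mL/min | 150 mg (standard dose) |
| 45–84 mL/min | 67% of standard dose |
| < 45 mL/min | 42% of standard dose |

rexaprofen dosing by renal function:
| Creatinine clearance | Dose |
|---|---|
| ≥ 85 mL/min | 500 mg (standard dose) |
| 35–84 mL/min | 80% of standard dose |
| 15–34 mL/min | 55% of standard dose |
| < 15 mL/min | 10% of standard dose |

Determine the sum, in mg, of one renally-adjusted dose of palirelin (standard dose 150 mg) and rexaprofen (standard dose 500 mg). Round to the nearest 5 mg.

CrCl = (140 − 79) × 69 / (72 × 3.4) = 4209.0 / 244.80 ≈ 17.2 mL/min
CrCl ≈ 17 mL/min.
palirelin: < 45 mL/min → 42% of 150 mg = 63 mg.
rexaprofen: 15–34 mL/min → 55% of 500 mg = 275 mg.
Total = 63 + 275 = 338 mg.

340 mg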